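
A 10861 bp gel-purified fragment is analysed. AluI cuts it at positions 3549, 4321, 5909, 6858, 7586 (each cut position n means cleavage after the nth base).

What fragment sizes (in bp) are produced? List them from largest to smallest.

Linear molecule, 5 cuts → 6 fragments:
  3549 − 0 = 3549 bp
  4321 − 3549 = 772 bp
  5909 − 4321 = 1588 bp
  6858 − 5909 = 949 bp
  7586 − 6858 = 728 bp
  10861 − 7586 = 3275 bp
Sorted largest to smallest: 3549, 3275, 1588, 949, 772, 728 bp.

3549, 3275, 1588, 949, 772, 728 bp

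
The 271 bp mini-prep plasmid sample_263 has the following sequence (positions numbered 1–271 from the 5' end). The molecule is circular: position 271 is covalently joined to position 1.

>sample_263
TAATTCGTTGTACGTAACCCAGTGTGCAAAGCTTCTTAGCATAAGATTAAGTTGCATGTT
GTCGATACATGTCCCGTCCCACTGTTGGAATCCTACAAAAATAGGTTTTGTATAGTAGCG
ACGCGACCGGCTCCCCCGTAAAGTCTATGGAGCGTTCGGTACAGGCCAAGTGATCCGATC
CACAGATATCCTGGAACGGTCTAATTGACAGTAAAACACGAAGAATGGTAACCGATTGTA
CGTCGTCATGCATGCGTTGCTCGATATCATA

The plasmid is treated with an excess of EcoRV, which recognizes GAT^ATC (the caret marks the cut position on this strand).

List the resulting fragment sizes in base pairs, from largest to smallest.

193, 78 bp

EcoRV sites (GATATC) start at positions 185, 263.
EcoRV cuts after base 3 of each site, so after positions 187, 265.
Circular molecule, 2 cuts → 2 fragments:
  188–265 → 78 bp
  266–271 then 1–187 → 6 + 187 = 193 bp
Sorted largest to smallest: 193, 78 bp.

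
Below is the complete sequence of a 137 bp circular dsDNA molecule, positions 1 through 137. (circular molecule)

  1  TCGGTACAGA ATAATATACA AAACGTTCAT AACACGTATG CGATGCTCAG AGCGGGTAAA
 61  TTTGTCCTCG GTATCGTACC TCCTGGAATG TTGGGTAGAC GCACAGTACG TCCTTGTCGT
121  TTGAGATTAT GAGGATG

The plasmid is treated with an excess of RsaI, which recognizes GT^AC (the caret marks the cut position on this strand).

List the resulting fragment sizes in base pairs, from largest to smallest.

72, 35, 30 bp

RsaI sites (GTAC) start at positions 4, 76, 106.
RsaI cuts after base 2 of each site, so after positions 5, 77, 107.
Circular molecule, 3 cuts → 3 fragments:
  6–77 → 72 bp
  78–107 → 30 bp
  108–137 then 1–5 → 30 + 5 = 35 bp
Sorted largest to smallest: 72, 35, 30 bp.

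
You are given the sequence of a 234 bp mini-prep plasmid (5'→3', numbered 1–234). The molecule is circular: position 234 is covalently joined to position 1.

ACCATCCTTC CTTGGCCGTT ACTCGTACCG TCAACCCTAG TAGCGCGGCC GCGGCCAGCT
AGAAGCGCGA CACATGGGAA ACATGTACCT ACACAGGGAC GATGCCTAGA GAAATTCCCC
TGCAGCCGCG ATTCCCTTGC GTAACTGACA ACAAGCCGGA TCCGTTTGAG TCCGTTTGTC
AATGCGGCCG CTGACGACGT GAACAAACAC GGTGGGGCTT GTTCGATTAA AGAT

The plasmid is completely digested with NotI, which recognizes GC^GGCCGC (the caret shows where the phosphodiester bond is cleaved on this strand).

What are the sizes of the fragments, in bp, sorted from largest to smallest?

NotI sites (GCGGCCGC) start at positions 45, 184.
NotI cuts after base 2 of each site, so after positions 46, 185.
Circular molecule, 2 cuts → 2 fragments:
  47–185 → 139 bp
  186–234 then 1–46 → 49 + 46 = 95 bp
Sorted largest to smallest: 139, 95 bp.

139, 95 bp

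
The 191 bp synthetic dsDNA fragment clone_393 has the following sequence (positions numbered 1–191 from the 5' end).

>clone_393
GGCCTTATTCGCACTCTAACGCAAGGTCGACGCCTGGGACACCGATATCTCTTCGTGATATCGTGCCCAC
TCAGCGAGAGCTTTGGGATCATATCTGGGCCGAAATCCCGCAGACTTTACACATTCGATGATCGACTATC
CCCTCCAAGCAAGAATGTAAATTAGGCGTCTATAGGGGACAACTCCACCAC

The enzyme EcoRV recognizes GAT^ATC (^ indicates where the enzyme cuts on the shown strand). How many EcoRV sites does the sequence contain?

GATATC occurs starting at positions 44, 57.
EcoRV cuts at 2 sites.

2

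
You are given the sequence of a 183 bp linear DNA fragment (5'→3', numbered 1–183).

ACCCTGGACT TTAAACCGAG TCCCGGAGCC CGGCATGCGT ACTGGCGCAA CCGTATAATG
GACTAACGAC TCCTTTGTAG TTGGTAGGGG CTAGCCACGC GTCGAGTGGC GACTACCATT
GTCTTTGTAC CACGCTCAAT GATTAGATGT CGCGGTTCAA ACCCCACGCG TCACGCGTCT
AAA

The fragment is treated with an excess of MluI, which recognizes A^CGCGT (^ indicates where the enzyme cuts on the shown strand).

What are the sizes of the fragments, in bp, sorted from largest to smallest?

97, 69, 10, 7 bp

MluI sites (ACGCGT) start at positions 97, 166, 173.
MluI cuts after the first base of each site, so after positions 97, 166, 173.
Linear molecule, 3 cuts → 4 fragments:
  1–97 → 97 bp
  98–166 → 69 bp
  167–173 → 7 bp
  174–183 → 10 bp
Sorted largest to smallest: 97, 69, 10, 7 bp.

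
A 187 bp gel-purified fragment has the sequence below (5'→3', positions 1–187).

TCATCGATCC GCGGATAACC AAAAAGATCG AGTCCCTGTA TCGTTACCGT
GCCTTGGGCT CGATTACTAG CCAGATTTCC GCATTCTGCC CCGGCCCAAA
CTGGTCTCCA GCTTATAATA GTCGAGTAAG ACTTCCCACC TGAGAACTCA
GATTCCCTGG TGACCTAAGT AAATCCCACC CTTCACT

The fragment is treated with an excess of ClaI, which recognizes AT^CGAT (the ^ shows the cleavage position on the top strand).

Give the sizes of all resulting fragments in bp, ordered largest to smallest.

183, 4 bp

The ClaI site (ATCGAT) starts at position 3.
ClaI cuts after base 2 of each site, so after position 4.
Linear molecule, 1 cut → 2 fragments:
  1–4 → 4 bp
  5–187 → 183 bp
Sorted largest to smallest: 183, 4 bp.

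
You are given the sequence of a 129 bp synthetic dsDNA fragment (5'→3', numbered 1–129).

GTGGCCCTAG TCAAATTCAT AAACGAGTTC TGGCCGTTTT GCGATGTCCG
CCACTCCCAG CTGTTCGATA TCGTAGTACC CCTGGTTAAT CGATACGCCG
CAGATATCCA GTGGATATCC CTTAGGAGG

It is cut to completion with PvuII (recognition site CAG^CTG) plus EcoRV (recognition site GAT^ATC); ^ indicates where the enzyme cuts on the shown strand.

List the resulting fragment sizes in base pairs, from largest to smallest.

The PvuII site (CAGCTG) starts at position 58.
PvuII cuts after base 3 of each site, so after position 60.
EcoRV sites (GATATC) start at positions 67, 103, 114.
EcoRV cuts after base 3 of each site, so after positions 69, 105, 116.
Combined cut positions: 60, 69, 105, 116.
Linear molecule, 4 cuts → 5 fragments:
  1–60 → 60 bp
  61–69 → 9 bp
  70–105 → 36 bp
  106–116 → 11 bp
  117–129 → 13 bp
Sorted largest to smallest: 60, 36, 13, 11, 9 bp.

60, 36, 13, 11, 9 bp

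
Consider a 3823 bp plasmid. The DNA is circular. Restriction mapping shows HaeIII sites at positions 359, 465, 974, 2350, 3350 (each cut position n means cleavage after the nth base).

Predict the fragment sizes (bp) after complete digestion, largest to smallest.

Circular molecule, 5 cuts → 5 fragments:
  465 − 359 = 106 bp
  974 − 465 = 509 bp
  2350 − 974 = 1376 bp
  3350 − 2350 = 1000 bp
  wrap: 3823 − 3350 + 359 = 832 bp
Sorted largest to smallest: 1376, 1000, 832, 509, 106 bp.

1376, 1000, 832, 509, 106 bp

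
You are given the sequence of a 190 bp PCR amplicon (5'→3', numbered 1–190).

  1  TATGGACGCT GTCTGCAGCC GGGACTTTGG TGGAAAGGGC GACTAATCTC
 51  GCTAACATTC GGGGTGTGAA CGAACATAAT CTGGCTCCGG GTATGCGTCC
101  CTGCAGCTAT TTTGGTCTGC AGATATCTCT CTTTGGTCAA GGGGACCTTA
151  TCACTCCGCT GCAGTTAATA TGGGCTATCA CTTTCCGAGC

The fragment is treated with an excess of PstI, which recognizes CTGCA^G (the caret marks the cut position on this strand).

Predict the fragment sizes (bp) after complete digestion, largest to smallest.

PstI sites (CTGCAG) start at positions 13, 101, 117, 159.
PstI cuts after base 5 of each site (before the last base), so after positions 17, 105, 121, 163.
Linear molecule, 4 cuts → 5 fragments:
  1–17 → 17 bp
  18–105 → 88 bp
  106–121 → 16 bp
  122–163 → 42 bp
  164–190 → 27 bp
Sorted largest to smallest: 88, 42, 27, 17, 16 bp.

88, 42, 27, 17, 16 bp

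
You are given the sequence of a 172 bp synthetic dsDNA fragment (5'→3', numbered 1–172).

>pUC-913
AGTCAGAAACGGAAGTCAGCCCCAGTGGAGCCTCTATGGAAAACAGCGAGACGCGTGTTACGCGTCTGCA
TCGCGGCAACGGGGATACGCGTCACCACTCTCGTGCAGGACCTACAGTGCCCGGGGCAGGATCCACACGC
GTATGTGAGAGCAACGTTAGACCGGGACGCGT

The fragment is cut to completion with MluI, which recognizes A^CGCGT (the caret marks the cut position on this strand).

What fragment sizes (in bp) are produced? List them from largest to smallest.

MluI sites (ACGCGT) start at positions 51, 60, 87, 137, 167.
MluI cuts after the first base of each site, so after positions 51, 60, 87, 137, 167.
Linear molecule, 5 cuts → 6 fragments:
  1–51 → 51 bp
  52–60 → 9 bp
  61–87 → 27 bp
  88–137 → 50 bp
  138–167 → 30 bp
  168–172 → 5 bp
Sorted largest to smallest: 51, 50, 30, 27, 9, 5 bp.

51, 50, 30, 27, 9, 5 bp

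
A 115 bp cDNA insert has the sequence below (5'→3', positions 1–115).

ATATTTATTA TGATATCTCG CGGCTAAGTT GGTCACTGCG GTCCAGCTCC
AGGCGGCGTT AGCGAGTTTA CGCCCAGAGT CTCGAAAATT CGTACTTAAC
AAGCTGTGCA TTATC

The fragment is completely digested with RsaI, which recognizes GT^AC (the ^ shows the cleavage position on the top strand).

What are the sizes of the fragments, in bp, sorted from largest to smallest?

93, 22 bp

The RsaI site (GTAC) starts at position 92.
RsaI cuts after base 2 of each site, so after position 93.
Linear molecule, 1 cut → 2 fragments:
  1–93 → 93 bp
  94–115 → 22 bp
Sorted largest to smallest: 93, 22 bp.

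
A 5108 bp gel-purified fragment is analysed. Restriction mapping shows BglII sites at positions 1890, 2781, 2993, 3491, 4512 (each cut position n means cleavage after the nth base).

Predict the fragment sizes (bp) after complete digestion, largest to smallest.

Linear molecule, 5 cuts → 6 fragments:
  1890 − 0 = 1890 bp
  2781 − 1890 = 891 bp
  2993 − 2781 = 212 bp
  3491 − 2993 = 498 bp
  4512 − 3491 = 1021 bp
  5108 − 4512 = 596 bp
Sorted largest to smallest: 1890, 1021, 891, 596, 498, 212 bp.

1890, 1021, 891, 596, 498, 212 bp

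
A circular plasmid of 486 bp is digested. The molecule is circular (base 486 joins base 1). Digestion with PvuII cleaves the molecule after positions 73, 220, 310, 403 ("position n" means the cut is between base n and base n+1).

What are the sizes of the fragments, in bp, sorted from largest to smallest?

156, 147, 93, 90 bp

Circular molecule, 4 cuts → 4 fragments:
  220 − 73 = 147 bp
  310 − 220 = 90 bp
  403 − 310 = 93 bp
  wrap: 486 − 403 + 73 = 156 bp
Sorted largest to smallest: 156, 147, 93, 90 bp.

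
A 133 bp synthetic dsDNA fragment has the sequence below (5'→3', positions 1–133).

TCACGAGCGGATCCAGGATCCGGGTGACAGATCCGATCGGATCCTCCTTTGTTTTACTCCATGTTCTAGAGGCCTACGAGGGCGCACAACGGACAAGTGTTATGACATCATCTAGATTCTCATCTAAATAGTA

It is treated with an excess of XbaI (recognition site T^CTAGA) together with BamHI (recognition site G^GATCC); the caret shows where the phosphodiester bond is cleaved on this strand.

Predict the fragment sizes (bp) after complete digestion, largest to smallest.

46, 26, 23, 22, 9, 7 bp

XbaI sites (TCTAGA) start at positions 65, 111.
XbaI cuts after the first base of each site, so after positions 65, 111.
BamHI sites (GGATCC) start at positions 9, 16, 39.
BamHI cuts after the first base of each site, so after positions 9, 16, 39.
Combined cut positions: 9, 16, 39, 65, 111.
Linear molecule, 5 cuts → 6 fragments:
  1–9 → 9 bp
  10–16 → 7 bp
  17–39 → 23 bp
  40–65 → 26 bp
  66–111 → 46 bp
  112–133 → 22 bp
Sorted largest to smallest: 46, 26, 23, 22, 9, 7 bp.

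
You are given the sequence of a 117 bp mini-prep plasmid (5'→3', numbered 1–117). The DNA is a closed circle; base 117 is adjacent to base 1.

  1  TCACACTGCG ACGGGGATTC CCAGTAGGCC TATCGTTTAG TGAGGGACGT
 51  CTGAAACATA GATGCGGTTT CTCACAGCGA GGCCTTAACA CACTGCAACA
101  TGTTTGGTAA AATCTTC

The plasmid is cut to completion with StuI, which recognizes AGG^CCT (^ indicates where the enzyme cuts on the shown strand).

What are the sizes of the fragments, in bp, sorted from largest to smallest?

StuI sites (AGGCCT) start at positions 26, 80.
StuI cuts after base 3 of each site, so after positions 28, 82.
Circular molecule, 2 cuts → 2 fragments:
  29–82 → 54 bp
  83–117 then 1–28 → 35 + 28 = 63 bp
Sorted largest to smallest: 63, 54 bp.

63, 54 bp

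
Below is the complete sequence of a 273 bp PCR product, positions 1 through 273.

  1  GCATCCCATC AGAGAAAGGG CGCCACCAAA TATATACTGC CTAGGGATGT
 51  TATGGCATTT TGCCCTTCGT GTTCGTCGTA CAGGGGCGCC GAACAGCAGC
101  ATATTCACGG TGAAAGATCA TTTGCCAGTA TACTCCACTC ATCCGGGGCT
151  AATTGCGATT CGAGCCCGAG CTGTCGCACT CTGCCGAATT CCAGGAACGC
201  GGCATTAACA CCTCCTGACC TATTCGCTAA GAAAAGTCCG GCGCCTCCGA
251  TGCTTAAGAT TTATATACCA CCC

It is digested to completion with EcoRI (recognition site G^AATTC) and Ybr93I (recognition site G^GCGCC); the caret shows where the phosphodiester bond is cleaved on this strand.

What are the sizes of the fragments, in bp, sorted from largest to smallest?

101, 66, 54, 33, 19 bp

The EcoRI site (GAATTC) starts at position 186.
EcoRI cuts after the first base of each site, so after position 186.
Ybr93I sites (GGCGCC) start at positions 19, 85, 240.
Ybr93I cuts after the first base of each site, so after positions 19, 85, 240.
Combined cut positions: 19, 85, 186, 240.
Linear molecule, 4 cuts → 5 fragments:
  1–19 → 19 bp
  20–85 → 66 bp
  86–186 → 101 bp
  187–240 → 54 bp
  241–273 → 33 bp
Sorted largest to smallest: 101, 66, 54, 33, 19 bp.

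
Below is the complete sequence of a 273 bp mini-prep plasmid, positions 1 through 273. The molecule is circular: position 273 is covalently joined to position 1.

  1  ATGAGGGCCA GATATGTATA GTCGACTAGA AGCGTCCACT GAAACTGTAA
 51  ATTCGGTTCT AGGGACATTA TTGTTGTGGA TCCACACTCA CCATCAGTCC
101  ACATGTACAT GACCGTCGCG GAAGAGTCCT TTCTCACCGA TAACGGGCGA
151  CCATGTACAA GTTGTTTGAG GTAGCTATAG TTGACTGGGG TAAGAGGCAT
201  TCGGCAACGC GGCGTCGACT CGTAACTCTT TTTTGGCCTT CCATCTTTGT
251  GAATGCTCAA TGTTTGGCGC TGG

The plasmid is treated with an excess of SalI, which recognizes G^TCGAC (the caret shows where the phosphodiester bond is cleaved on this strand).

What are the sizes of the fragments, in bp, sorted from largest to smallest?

193, 80 bp

SalI sites (GTCGAC) start at positions 21, 214.
SalI cuts after the first base of each site, so after positions 21, 214.
Circular molecule, 2 cuts → 2 fragments:
  22–214 → 193 bp
  215–273 then 1–21 → 59 + 21 = 80 bp
Sorted largest to smallest: 193, 80 bp.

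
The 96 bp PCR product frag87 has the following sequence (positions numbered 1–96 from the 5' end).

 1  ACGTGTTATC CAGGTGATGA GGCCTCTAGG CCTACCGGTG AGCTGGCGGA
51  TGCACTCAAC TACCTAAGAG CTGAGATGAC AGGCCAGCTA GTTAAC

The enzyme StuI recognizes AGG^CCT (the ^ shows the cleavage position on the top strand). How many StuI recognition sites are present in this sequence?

2

AGGCCT occurs starting at positions 20, 28.
StuI cuts at 2 sites.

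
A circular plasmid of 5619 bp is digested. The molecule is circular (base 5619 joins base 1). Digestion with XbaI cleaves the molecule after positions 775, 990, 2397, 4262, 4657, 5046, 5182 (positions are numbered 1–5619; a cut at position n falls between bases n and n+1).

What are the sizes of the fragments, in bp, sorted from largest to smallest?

Circular molecule, 7 cuts → 7 fragments:
  990 − 775 = 215 bp
  2397 − 990 = 1407 bp
  4262 − 2397 = 1865 bp
  4657 − 4262 = 395 bp
  5046 − 4657 = 389 bp
  5182 − 5046 = 136 bp
  wrap: 5619 − 5182 + 775 = 1212 bp
Sorted largest to smallest: 1865, 1407, 1212, 395, 389, 215, 136 bp.

1865, 1407, 1212, 395, 389, 215, 136 bp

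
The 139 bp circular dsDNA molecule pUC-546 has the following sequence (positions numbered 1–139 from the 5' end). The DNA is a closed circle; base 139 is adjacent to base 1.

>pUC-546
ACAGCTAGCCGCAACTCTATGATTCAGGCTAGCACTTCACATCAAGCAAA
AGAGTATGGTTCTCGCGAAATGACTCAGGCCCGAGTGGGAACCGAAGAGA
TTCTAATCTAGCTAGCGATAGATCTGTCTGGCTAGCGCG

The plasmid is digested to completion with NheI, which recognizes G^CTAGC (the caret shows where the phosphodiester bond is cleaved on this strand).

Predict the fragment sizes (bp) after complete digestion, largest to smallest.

NheI sites (GCTAGC) start at positions 4, 28, 111, 131.
NheI cuts after the first base of each site, so after positions 4, 28, 111, 131.
Circular molecule, 4 cuts → 4 fragments:
  5–28 → 24 bp
  29–111 → 83 bp
  112–131 → 20 bp
  132–139 then 1–4 → 8 + 4 = 12 bp
Sorted largest to smallest: 83, 24, 20, 12 bp.

83, 24, 20, 12 bp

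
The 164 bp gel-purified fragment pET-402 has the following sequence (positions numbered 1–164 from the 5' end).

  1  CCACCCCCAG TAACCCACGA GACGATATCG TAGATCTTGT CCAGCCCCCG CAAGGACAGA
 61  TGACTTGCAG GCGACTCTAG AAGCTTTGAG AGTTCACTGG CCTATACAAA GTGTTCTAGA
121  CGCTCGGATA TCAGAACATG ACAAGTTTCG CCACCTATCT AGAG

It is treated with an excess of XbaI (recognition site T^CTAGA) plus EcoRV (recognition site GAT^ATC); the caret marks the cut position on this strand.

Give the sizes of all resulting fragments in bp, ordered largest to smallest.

XbaI sites (TCTAGA) start at positions 76, 115, 158.
XbaI cuts after the first base of each site, so after positions 76, 115, 158.
EcoRV sites (GATATC) start at positions 24, 127.
EcoRV cuts after base 3 of each site, so after positions 26, 129.
Combined cut positions: 26, 76, 115, 129, 158.
Linear molecule, 5 cuts → 6 fragments:
  1–26 → 26 bp
  27–76 → 50 bp
  77–115 → 39 bp
  116–129 → 14 bp
  130–158 → 29 bp
  159–164 → 6 bp
Sorted largest to smallest: 50, 39, 29, 26, 14, 6 bp.

50, 39, 29, 26, 14, 6 bp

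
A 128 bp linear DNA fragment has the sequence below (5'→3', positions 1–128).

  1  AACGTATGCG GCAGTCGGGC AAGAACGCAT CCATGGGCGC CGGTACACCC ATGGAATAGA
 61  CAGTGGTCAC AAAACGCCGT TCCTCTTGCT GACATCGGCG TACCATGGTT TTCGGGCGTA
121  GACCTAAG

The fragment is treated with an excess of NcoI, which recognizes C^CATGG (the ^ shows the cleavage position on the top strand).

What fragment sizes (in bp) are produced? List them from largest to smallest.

54, 31, 25, 18 bp

NcoI sites (CCATGG) start at positions 31, 49, 103.
NcoI cuts after the first base of each site, so after positions 31, 49, 103.
Linear molecule, 3 cuts → 4 fragments:
  1–31 → 31 bp
  32–49 → 18 bp
  50–103 → 54 bp
  104–128 → 25 bp
Sorted largest to smallest: 54, 31, 25, 18 bp.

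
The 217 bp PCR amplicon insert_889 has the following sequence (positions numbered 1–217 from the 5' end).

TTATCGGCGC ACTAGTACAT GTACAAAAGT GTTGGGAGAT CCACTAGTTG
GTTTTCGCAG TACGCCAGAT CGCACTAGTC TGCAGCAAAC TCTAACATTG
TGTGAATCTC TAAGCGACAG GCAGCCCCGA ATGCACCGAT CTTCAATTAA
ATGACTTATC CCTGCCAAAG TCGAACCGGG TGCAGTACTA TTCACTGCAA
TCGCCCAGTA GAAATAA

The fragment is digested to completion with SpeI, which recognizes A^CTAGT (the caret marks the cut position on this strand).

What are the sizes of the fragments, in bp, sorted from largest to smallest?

143, 32, 31, 11 bp

SpeI sites (ACTAGT) start at positions 11, 43, 74.
SpeI cuts after the first base of each site, so after positions 11, 43, 74.
Linear molecule, 3 cuts → 4 fragments:
  1–11 → 11 bp
  12–43 → 32 bp
  44–74 → 31 bp
  75–217 → 143 bp
Sorted largest to smallest: 143, 32, 31, 11 bp.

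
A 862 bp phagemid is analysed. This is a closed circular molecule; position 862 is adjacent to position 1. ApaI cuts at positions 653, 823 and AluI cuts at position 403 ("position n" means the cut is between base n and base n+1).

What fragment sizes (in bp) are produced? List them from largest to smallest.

442, 250, 170 bp

Combined cut positions (sorted): 403, 653, 823.
Circular molecule, 3 cuts → 3 fragments:
  653 − 403 = 250 bp
  823 − 653 = 170 bp
  wrap: 862 − 823 + 403 = 442 bp
Sorted largest to smallest: 442, 250, 170 bp.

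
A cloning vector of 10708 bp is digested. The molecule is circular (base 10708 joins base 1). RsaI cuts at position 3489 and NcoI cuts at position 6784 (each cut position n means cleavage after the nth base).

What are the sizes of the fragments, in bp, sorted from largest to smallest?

7413, 3295 bp

Combined cut positions (sorted): 3489, 6784.
Circular molecule, 2 cuts → 2 fragments:
  6784 − 3489 = 3295 bp
  wrap: 10708 − 6784 + 3489 = 7413 bp
Sorted largest to smallest: 7413, 3295 bp.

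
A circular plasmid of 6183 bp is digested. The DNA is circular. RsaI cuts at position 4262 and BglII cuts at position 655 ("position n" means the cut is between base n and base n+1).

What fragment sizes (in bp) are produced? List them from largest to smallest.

Combined cut positions (sorted): 655, 4262.
Circular molecule, 2 cuts → 2 fragments:
  4262 − 655 = 3607 bp
  wrap: 6183 − 4262 + 655 = 2576 bp
Sorted largest to smallest: 3607, 2576 bp.

3607, 2576 bp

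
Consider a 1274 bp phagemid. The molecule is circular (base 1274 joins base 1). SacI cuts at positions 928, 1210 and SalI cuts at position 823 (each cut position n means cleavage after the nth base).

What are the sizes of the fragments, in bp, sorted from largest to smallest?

887, 282, 105 bp

Combined cut positions (sorted): 823, 928, 1210.
Circular molecule, 3 cuts → 3 fragments:
  928 − 823 = 105 bp
  1210 − 928 = 282 bp
  wrap: 1274 − 1210 + 823 = 887 bp
Sorted largest to smallest: 887, 282, 105 bp.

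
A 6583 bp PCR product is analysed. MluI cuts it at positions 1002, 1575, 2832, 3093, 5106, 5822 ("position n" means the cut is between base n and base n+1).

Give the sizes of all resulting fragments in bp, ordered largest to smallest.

2013, 1257, 1002, 761, 716, 573, 261 bp

Linear molecule, 6 cuts → 7 fragments:
  1002 − 0 = 1002 bp
  1575 − 1002 = 573 bp
  2832 − 1575 = 1257 bp
  3093 − 2832 = 261 bp
  5106 − 3093 = 2013 bp
  5822 − 5106 = 716 bp
  6583 − 5822 = 761 bp
Sorted largest to smallest: 2013, 1257, 1002, 761, 716, 573, 261 bp.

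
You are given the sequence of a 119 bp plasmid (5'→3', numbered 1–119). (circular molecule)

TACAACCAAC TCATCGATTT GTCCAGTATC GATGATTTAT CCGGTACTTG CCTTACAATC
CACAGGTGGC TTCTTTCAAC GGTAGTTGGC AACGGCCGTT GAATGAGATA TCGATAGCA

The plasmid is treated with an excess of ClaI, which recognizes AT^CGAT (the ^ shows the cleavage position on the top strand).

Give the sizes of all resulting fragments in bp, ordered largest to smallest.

82, 22, 15 bp

ClaI sites (ATCGAT) start at positions 13, 28, 110.
ClaI cuts after base 2 of each site, so after positions 14, 29, 111.
Circular molecule, 3 cuts → 3 fragments:
  15–29 → 15 bp
  30–111 → 82 bp
  112–119 then 1–14 → 8 + 14 = 22 bp
Sorted largest to smallest: 82, 22, 15 bp.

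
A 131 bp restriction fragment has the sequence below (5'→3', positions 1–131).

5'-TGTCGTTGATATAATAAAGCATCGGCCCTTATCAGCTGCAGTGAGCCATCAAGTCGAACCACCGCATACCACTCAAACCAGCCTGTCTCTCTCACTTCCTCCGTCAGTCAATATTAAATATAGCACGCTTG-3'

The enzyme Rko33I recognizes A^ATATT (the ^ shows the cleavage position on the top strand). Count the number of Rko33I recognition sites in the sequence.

1

AATATT occurs starting at position 110.
Rko33I cuts at 1 site.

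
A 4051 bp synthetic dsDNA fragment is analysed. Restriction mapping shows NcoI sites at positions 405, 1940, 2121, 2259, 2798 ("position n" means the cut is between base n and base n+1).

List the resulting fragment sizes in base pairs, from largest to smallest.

1535, 1253, 539, 405, 181, 138 bp

Linear molecule, 5 cuts → 6 fragments:
  405 − 0 = 405 bp
  1940 − 405 = 1535 bp
  2121 − 1940 = 181 bp
  2259 − 2121 = 138 bp
  2798 − 2259 = 539 bp
  4051 − 2798 = 1253 bp
Sorted largest to smallest: 1535, 1253, 539, 405, 181, 138 bp.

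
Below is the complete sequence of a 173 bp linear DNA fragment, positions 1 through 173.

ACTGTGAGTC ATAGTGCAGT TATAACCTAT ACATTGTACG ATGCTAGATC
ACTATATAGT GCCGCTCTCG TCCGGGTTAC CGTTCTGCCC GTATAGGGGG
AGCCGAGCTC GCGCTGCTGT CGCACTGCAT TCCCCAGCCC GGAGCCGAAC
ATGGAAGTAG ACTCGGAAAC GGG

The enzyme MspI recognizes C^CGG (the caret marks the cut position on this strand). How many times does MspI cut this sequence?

2

CCGG occurs starting at positions 72, 139.
MspI cuts at 2 sites.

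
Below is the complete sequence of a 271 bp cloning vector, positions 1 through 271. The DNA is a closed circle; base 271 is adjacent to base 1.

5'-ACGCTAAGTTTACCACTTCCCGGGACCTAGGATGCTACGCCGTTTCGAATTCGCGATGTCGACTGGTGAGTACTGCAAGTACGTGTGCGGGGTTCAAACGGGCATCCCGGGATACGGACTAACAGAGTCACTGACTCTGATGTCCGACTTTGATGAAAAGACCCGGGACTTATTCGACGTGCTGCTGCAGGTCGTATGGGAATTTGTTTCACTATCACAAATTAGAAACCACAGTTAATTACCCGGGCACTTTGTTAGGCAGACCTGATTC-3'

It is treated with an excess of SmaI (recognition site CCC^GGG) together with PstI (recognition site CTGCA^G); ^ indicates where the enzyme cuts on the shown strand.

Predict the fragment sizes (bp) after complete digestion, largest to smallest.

87, 56, 55, 48, 25 bp

SmaI sites (CCCGGG) start at positions 19, 106, 162, 242.
SmaI cuts after base 3 of each site, so after positions 21, 108, 164, 244.
The PstI site (CTGCAG) starts at position 185.
PstI cuts after base 5 of each site (before the last base), so after position 189.
Combined cut positions: 21, 108, 164, 189, 244.
Circular molecule, 5 cuts → 5 fragments:
  22–108 → 87 bp
  109–164 → 56 bp
  165–189 → 25 bp
  190–244 → 55 bp
  245–271 then 1–21 → 27 + 21 = 48 bp
Sorted largest to smallest: 87, 56, 55, 48, 25 bp.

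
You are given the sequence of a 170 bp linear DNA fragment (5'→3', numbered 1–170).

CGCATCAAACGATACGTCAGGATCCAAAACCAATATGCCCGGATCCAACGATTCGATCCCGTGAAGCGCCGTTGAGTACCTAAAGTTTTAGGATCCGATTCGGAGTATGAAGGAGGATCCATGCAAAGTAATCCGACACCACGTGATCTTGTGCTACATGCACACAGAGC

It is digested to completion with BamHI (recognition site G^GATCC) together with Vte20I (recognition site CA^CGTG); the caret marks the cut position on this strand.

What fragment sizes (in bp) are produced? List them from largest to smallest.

50, 29, 26, 24, 21, 20 bp

BamHI sites (GGATCC) start at positions 20, 41, 91, 115.
BamHI cuts after the first base of each site, so after positions 20, 41, 91, 115.
The Vte20I site (CACGTG) starts at position 140.
Vte20I cuts after base 2 of each site, so after position 141.
Combined cut positions: 20, 41, 91, 115, 141.
Linear molecule, 5 cuts → 6 fragments:
  1–20 → 20 bp
  21–41 → 21 bp
  42–91 → 50 bp
  92–115 → 24 bp
  116–141 → 26 bp
  142–170 → 29 bp
Sorted largest to smallest: 50, 29, 26, 24, 21, 20 bp.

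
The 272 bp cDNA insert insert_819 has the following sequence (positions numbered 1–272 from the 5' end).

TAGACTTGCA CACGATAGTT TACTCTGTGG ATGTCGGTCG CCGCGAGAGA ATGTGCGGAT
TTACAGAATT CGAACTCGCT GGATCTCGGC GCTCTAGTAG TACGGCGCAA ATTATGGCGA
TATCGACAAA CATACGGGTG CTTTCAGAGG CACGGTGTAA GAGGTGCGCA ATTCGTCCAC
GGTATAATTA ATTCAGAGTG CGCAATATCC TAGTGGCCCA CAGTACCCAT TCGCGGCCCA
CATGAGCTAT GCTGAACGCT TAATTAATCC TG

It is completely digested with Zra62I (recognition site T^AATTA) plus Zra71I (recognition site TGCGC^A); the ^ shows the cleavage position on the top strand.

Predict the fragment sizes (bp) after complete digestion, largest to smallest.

Zra62I sites (TAATTA) start at positions 185, 261.
Zra62I cuts after the first base of each site, so after positions 185, 261.
Zra71I sites (TGCGCA) start at positions 165, 199.
Zra71I cuts after base 5 of each site (before the last base), so after positions 169, 203.
Combined cut positions: 169, 185, 203, 261.
Linear molecule, 4 cuts → 5 fragments:
  1–169 → 169 bp
  170–185 → 16 bp
  186–203 → 18 bp
  204–261 → 58 bp
  262–272 → 11 bp
Sorted largest to smallest: 169, 58, 18, 16, 11 bp.

169, 58, 18, 16, 11 bp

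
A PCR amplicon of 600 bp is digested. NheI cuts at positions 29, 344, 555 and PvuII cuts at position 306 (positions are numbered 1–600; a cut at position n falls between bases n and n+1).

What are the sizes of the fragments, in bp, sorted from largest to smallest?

Combined cut positions (sorted): 29, 306, 344, 555.
Linear molecule, 4 cuts → 5 fragments:
  29 − 0 = 29 bp
  306 − 29 = 277 bp
  344 − 306 = 38 bp
  555 − 344 = 211 bp
  600 − 555 = 45 bp
Sorted largest to smallest: 277, 211, 45, 38, 29 bp.

277, 211, 45, 38, 29 bp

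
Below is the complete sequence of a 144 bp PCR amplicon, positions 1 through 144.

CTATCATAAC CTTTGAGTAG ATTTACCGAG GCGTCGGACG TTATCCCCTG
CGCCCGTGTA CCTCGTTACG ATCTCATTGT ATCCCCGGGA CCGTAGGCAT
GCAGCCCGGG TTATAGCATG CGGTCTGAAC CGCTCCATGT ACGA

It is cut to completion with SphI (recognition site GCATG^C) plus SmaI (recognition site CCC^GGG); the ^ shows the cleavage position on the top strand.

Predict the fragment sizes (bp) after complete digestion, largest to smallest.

86, 24, 15, 13, 6 bp

SphI sites (GCATGC) start at positions 97, 116.
SphI cuts after base 5 of each site (before the last base), so after positions 101, 120.
SmaI sites (CCCGGG) start at positions 84, 105.
SmaI cuts after base 3 of each site, so after positions 86, 107.
Combined cut positions: 86, 101, 107, 120.
Linear molecule, 4 cuts → 5 fragments:
  1–86 → 86 bp
  87–101 → 15 bp
  102–107 → 6 bp
  108–120 → 13 bp
  121–144 → 24 bp
Sorted largest to smallest: 86, 24, 15, 13, 6 bp.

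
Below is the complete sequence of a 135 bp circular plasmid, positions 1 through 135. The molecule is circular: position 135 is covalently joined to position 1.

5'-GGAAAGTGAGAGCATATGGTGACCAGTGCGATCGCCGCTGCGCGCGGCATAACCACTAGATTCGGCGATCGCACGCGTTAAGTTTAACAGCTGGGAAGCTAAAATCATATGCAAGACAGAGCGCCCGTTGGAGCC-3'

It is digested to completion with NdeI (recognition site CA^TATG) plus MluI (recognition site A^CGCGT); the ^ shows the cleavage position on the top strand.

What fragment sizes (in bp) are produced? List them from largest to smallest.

NdeI sites (CATATG) start at positions 13, 106.
NdeI cuts after base 2 of each site, so after positions 14, 107.
The MluI site (ACGCGT) starts at position 73.
MluI cuts after the first base of each site, so after position 73.
Combined cut positions: 14, 73, 107.
Circular molecule, 3 cuts → 3 fragments:
  15–73 → 59 bp
  74–107 → 34 bp
  108–135 then 1–14 → 28 + 14 = 42 bp
Sorted largest to smallest: 59, 42, 34 bp.

59, 42, 34 bp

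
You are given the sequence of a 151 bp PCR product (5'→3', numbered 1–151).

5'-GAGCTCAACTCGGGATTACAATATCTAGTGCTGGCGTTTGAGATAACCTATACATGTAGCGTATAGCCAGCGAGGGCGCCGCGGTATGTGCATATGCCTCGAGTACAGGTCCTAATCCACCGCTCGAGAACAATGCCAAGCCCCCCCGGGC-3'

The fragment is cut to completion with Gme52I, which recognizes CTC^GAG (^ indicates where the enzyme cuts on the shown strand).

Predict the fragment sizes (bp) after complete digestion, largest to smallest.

Gme52I sites (CTCGAG) start at positions 98, 123.
Gme52I cuts after base 3 of each site, so after positions 100, 125.
Linear molecule, 2 cuts → 3 fragments:
  1–100 → 100 bp
  101–125 → 25 bp
  126–151 → 26 bp
Sorted largest to smallest: 100, 26, 25 bp.

100, 26, 25 bp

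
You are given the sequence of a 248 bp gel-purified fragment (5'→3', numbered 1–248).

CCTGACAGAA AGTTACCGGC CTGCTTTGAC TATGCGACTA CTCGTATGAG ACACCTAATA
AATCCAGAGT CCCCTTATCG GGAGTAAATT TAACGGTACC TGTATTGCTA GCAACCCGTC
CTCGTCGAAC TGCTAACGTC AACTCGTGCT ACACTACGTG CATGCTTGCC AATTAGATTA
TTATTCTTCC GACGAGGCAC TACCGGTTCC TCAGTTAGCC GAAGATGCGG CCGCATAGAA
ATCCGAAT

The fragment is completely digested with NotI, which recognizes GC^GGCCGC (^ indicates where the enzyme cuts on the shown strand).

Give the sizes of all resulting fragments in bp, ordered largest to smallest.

The NotI site (GCGGCCGC) starts at position 227.
NotI cuts after base 2 of each site, so after position 228.
Linear molecule, 1 cut → 2 fragments:
  1–228 → 228 bp
  229–248 → 20 bp
Sorted largest to smallest: 228, 20 bp.

228, 20 bp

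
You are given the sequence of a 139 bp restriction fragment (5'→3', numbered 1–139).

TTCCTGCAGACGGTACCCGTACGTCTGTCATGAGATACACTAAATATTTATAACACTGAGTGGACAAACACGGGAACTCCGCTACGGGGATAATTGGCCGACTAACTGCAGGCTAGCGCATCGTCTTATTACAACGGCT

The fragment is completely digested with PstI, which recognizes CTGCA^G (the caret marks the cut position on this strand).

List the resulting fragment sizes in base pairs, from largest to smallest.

PstI sites (CTGCAG) start at positions 4, 106.
PstI cuts after base 5 of each site (before the last base), so after positions 8, 110.
Linear molecule, 2 cuts → 3 fragments:
  1–8 → 8 bp
  9–110 → 102 bp
  111–139 → 29 bp
Sorted largest to smallest: 102, 29, 8 bp.

102, 29, 8 bp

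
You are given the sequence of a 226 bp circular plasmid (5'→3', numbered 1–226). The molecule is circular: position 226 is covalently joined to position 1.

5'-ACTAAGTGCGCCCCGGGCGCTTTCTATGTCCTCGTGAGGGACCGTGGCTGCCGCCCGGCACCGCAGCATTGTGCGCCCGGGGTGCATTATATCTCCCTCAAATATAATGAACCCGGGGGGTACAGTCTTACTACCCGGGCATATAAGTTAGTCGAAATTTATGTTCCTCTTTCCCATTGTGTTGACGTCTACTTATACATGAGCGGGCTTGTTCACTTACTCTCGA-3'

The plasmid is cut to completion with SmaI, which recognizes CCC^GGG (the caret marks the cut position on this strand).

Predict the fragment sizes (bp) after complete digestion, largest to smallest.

SmaI sites (CCCGGG) start at positions 12, 76, 112, 134.
SmaI cuts after base 3 of each site, so after positions 14, 78, 114, 136.
Circular molecule, 4 cuts → 4 fragments:
  15–78 → 64 bp
  79–114 → 36 bp
  115–136 → 22 bp
  137–226 then 1–14 → 90 + 14 = 104 bp
Sorted largest to smallest: 104, 64, 36, 22 bp.

104, 64, 36, 22 bp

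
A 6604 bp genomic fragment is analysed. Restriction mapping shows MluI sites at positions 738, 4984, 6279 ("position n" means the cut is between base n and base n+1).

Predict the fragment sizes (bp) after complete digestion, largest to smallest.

4246, 1295, 738, 325 bp

Linear molecule, 3 cuts → 4 fragments:
  738 − 0 = 738 bp
  4984 − 738 = 4246 bp
  6279 − 4984 = 1295 bp
  6604 − 6279 = 325 bp
Sorted largest to smallest: 4246, 1295, 738, 325 bp.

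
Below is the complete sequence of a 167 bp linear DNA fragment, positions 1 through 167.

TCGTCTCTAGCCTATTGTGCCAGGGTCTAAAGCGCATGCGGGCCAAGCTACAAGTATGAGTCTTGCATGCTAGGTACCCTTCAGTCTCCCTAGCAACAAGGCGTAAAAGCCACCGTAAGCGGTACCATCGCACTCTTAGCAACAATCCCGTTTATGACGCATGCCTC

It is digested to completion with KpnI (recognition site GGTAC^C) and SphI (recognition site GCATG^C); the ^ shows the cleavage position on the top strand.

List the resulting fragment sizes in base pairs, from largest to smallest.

48, 38, 38, 31, 8, 4 bp

KpnI sites (GGTACC) start at positions 73, 121.
KpnI cuts after base 5 of each site (before the last base), so after positions 77, 125.
SphI sites (GCATGC) start at positions 34, 65, 159.
SphI cuts after base 5 of each site (before the last base), so after positions 38, 69, 163.
Combined cut positions: 38, 69, 77, 125, 163.
Linear molecule, 5 cuts → 6 fragments:
  1–38 → 38 bp
  39–69 → 31 bp
  70–77 → 8 bp
  78–125 → 48 bp
  126–163 → 38 bp
  164–167 → 4 bp
Sorted largest to smallest: 48, 38, 38, 31, 8, 4 bp.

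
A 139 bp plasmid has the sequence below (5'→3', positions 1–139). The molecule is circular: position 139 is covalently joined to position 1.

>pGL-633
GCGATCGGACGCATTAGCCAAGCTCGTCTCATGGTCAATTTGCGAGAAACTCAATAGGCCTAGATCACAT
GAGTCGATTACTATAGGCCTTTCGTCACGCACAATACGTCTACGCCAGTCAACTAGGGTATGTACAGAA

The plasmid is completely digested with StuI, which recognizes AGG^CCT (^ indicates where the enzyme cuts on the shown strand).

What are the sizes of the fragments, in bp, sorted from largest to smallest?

StuI sites (AGGCCT) start at positions 56, 85.
StuI cuts after base 3 of each site, so after positions 58, 87.
Circular molecule, 2 cuts → 2 fragments:
  59–87 → 29 bp
  88–139 then 1–58 → 52 + 58 = 110 bp
Sorted largest to smallest: 110, 29 bp.

110, 29 bp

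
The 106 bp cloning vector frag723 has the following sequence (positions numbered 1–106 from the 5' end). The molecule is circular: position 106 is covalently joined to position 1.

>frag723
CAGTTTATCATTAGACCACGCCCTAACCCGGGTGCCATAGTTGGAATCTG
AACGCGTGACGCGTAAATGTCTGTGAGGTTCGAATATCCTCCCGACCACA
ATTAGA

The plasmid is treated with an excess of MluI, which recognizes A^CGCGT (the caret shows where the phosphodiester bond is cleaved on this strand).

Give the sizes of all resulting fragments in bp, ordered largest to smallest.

99, 7 bp

MluI sites (ACGCGT) start at positions 52, 59.
MluI cuts after the first base of each site, so after positions 52, 59.
Circular molecule, 2 cuts → 2 fragments:
  53–59 → 7 bp
  60–106 then 1–52 → 47 + 52 = 99 bp
Sorted largest to smallest: 99, 7 bp.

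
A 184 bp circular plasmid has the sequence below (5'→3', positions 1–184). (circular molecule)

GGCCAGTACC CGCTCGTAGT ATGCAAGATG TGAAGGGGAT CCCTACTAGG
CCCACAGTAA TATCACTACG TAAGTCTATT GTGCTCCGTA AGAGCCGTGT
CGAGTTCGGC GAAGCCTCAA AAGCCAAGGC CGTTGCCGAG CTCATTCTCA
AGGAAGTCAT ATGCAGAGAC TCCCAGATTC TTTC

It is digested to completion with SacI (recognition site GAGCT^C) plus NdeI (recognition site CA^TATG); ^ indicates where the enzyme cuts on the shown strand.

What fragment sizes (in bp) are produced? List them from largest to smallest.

167, 17 bp

The SacI site (GAGCTC) starts at position 138.
SacI cuts after base 5 of each site (before the last base), so after position 142.
The NdeI site (CATATG) starts at position 158.
NdeI cuts after base 2 of each site, so after position 159.
Combined cut positions: 142, 159.
Circular molecule, 2 cuts → 2 fragments:
  143–159 → 17 bp
  160–184 then 1–142 → 25 + 142 = 167 bp
Sorted largest to smallest: 167, 17 bp.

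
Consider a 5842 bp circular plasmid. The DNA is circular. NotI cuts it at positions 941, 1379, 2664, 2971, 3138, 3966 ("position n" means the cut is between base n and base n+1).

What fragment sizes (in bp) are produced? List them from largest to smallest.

Circular molecule, 6 cuts → 6 fragments:
  1379 − 941 = 438 bp
  2664 − 1379 = 1285 bp
  2971 − 2664 = 307 bp
  3138 − 2971 = 167 bp
  3966 − 3138 = 828 bp
  wrap: 5842 − 3966 + 941 = 2817 bp
Sorted largest to smallest: 2817, 1285, 828, 438, 307, 167 bp.

2817, 1285, 828, 438, 307, 167 bp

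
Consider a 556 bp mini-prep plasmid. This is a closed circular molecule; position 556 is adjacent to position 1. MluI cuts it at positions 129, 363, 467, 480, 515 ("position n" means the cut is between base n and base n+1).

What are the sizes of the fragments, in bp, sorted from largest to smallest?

Circular molecule, 5 cuts → 5 fragments:
  363 − 129 = 234 bp
  467 − 363 = 104 bp
  480 − 467 = 13 bp
  515 − 480 = 35 bp
  wrap: 556 − 515 + 129 = 170 bp
Sorted largest to smallest: 234, 170, 104, 35, 13 bp.

234, 170, 104, 35, 13 bp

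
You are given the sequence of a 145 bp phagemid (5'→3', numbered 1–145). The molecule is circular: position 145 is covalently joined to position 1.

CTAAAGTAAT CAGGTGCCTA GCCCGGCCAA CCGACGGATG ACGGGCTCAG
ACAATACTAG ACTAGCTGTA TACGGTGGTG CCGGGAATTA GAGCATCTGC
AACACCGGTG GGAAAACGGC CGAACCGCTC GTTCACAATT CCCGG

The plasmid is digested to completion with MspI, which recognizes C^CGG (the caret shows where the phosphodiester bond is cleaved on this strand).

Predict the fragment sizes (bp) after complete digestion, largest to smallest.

58, 37, 26, 24 bp

MspI sites (CCGG) start at positions 23, 81, 105, 142.
MspI cuts after the first base of each site, so after positions 23, 81, 105, 142.
Circular molecule, 4 cuts → 4 fragments:
  24–81 → 58 bp
  82–105 → 24 bp
  106–142 → 37 bp
  143–145 then 1–23 → 3 + 23 = 26 bp
Sorted largest to smallest: 58, 37, 26, 24 bp.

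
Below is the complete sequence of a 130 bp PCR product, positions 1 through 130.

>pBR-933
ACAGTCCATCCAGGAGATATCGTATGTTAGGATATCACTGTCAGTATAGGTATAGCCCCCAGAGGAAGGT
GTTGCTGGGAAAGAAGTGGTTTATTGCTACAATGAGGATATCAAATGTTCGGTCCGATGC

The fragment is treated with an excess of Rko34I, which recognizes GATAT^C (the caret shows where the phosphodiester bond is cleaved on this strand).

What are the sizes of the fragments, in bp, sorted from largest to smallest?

76, 20, 19, 15 bp

Rko34I sites (GATATC) start at positions 16, 31, 107.
Rko34I cuts after base 5 of each site (before the last base), so after positions 20, 35, 111.
Linear molecule, 3 cuts → 4 fragments:
  1–20 → 20 bp
  21–35 → 15 bp
  36–111 → 76 bp
  112–130 → 19 bp
Sorted largest to smallest: 76, 20, 19, 15 bp.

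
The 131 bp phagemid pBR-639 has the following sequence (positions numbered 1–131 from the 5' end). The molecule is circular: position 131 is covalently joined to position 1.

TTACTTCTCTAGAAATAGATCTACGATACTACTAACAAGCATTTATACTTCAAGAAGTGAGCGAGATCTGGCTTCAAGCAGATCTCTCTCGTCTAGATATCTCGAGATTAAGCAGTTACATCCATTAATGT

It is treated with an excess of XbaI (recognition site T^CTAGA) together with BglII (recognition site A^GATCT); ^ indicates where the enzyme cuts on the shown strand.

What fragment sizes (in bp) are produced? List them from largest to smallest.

47, 47, 16, 12, 9 bp

XbaI sites (TCTAGA) start at positions 8, 92.
XbaI cuts after the first base of each site, so after positions 8, 92.
BglII sites (AGATCT) start at positions 17, 64, 80.
BglII cuts after the first base of each site, so after positions 17, 64, 80.
Combined cut positions: 8, 17, 64, 80, 92.
Circular molecule, 5 cuts → 5 fragments:
  9–17 → 9 bp
  18–64 → 47 bp
  65–80 → 16 bp
  81–92 → 12 bp
  93–131 then 1–8 → 39 + 8 = 47 bp
Sorted largest to smallest: 47, 47, 16, 12, 9 bp.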